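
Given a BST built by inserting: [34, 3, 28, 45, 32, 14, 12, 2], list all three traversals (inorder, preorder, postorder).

Tree insertion order: [34, 3, 28, 45, 32, 14, 12, 2]
Tree (level-order array): [34, 3, 45, 2, 28, None, None, None, None, 14, 32, 12]
Inorder (L, root, R): [2, 3, 12, 14, 28, 32, 34, 45]
Preorder (root, L, R): [34, 3, 2, 28, 14, 12, 32, 45]
Postorder (L, R, root): [2, 12, 14, 32, 28, 3, 45, 34]


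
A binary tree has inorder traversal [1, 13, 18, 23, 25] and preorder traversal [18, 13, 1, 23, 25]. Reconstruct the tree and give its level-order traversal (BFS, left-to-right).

Inorder:  [1, 13, 18, 23, 25]
Preorder: [18, 13, 1, 23, 25]
Algorithm: preorder visits root first, so consume preorder in order;
for each root, split the current inorder slice at that value into
left-subtree inorder and right-subtree inorder, then recurse.
Recursive splits:
  root=18; inorder splits into left=[1, 13], right=[23, 25]
  root=13; inorder splits into left=[1], right=[]
  root=1; inorder splits into left=[], right=[]
  root=23; inorder splits into left=[], right=[25]
  root=25; inorder splits into left=[], right=[]
Reconstructed level-order: [18, 13, 23, 1, 25]


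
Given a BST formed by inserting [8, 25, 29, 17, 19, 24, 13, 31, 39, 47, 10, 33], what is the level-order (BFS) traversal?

Tree insertion order: [8, 25, 29, 17, 19, 24, 13, 31, 39, 47, 10, 33]
Tree (level-order array): [8, None, 25, 17, 29, 13, 19, None, 31, 10, None, None, 24, None, 39, None, None, None, None, 33, 47]
BFS from the root, enqueuing left then right child of each popped node:
  queue [8] -> pop 8, enqueue [25], visited so far: [8]
  queue [25] -> pop 25, enqueue [17, 29], visited so far: [8, 25]
  queue [17, 29] -> pop 17, enqueue [13, 19], visited so far: [8, 25, 17]
  queue [29, 13, 19] -> pop 29, enqueue [31], visited so far: [8, 25, 17, 29]
  queue [13, 19, 31] -> pop 13, enqueue [10], visited so far: [8, 25, 17, 29, 13]
  queue [19, 31, 10] -> pop 19, enqueue [24], visited so far: [8, 25, 17, 29, 13, 19]
  queue [31, 10, 24] -> pop 31, enqueue [39], visited so far: [8, 25, 17, 29, 13, 19, 31]
  queue [10, 24, 39] -> pop 10, enqueue [none], visited so far: [8, 25, 17, 29, 13, 19, 31, 10]
  queue [24, 39] -> pop 24, enqueue [none], visited so far: [8, 25, 17, 29, 13, 19, 31, 10, 24]
  queue [39] -> pop 39, enqueue [33, 47], visited so far: [8, 25, 17, 29, 13, 19, 31, 10, 24, 39]
  queue [33, 47] -> pop 33, enqueue [none], visited so far: [8, 25, 17, 29, 13, 19, 31, 10, 24, 39, 33]
  queue [47] -> pop 47, enqueue [none], visited so far: [8, 25, 17, 29, 13, 19, 31, 10, 24, 39, 33, 47]
Result: [8, 25, 17, 29, 13, 19, 31, 10, 24, 39, 33, 47]


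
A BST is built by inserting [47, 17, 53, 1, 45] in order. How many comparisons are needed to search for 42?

Search path for 42: 47 -> 17 -> 45
Found: False
Comparisons: 3


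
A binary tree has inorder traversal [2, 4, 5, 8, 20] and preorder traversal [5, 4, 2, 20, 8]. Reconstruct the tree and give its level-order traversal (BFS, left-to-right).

Inorder:  [2, 4, 5, 8, 20]
Preorder: [5, 4, 2, 20, 8]
Algorithm: preorder visits root first, so consume preorder in order;
for each root, split the current inorder slice at that value into
left-subtree inorder and right-subtree inorder, then recurse.
Recursive splits:
  root=5; inorder splits into left=[2, 4], right=[8, 20]
  root=4; inorder splits into left=[2], right=[]
  root=2; inorder splits into left=[], right=[]
  root=20; inorder splits into left=[8], right=[]
  root=8; inorder splits into left=[], right=[]
Reconstructed level-order: [5, 4, 20, 2, 8]


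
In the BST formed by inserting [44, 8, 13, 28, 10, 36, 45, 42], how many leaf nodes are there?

Tree built from: [44, 8, 13, 28, 10, 36, 45, 42]
Tree (level-order array): [44, 8, 45, None, 13, None, None, 10, 28, None, None, None, 36, None, 42]
Rule: A leaf has 0 children.
Per-node child counts:
  node 44: 2 child(ren)
  node 8: 1 child(ren)
  node 13: 2 child(ren)
  node 10: 0 child(ren)
  node 28: 1 child(ren)
  node 36: 1 child(ren)
  node 42: 0 child(ren)
  node 45: 0 child(ren)
Matching nodes: [10, 42, 45]
Count of leaf nodes: 3


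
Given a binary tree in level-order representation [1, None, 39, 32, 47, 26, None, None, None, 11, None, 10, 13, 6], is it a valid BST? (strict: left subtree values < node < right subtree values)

Level-order array: [1, None, 39, 32, 47, 26, None, None, None, 11, None, 10, 13, 6]
Validate using subtree bounds (lo, hi): at each node, require lo < value < hi,
then recurse left with hi=value and right with lo=value.
Preorder trace (stopping at first violation):
  at node 1 with bounds (-inf, +inf): OK
  at node 39 with bounds (1, +inf): OK
  at node 32 with bounds (1, 39): OK
  at node 26 with bounds (1, 32): OK
  at node 11 with bounds (1, 26): OK
  at node 10 with bounds (1, 11): OK
  at node 6 with bounds (1, 10): OK
  at node 13 with bounds (11, 26): OK
  at node 47 with bounds (39, +inf): OK
No violation found at any node.
Result: Valid BST


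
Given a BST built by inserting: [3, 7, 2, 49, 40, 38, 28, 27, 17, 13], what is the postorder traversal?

Tree insertion order: [3, 7, 2, 49, 40, 38, 28, 27, 17, 13]
Tree (level-order array): [3, 2, 7, None, None, None, 49, 40, None, 38, None, 28, None, 27, None, 17, None, 13]
Postorder traversal: [2, 13, 17, 27, 28, 38, 40, 49, 7, 3]


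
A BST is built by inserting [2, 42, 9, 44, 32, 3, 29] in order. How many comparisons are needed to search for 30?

Search path for 30: 2 -> 42 -> 9 -> 32 -> 29
Found: False
Comparisons: 5


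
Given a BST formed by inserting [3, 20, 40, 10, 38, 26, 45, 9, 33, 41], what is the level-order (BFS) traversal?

Tree insertion order: [3, 20, 40, 10, 38, 26, 45, 9, 33, 41]
Tree (level-order array): [3, None, 20, 10, 40, 9, None, 38, 45, None, None, 26, None, 41, None, None, 33]
BFS from the root, enqueuing left then right child of each popped node:
  queue [3] -> pop 3, enqueue [20], visited so far: [3]
  queue [20] -> pop 20, enqueue [10, 40], visited so far: [3, 20]
  queue [10, 40] -> pop 10, enqueue [9], visited so far: [3, 20, 10]
  queue [40, 9] -> pop 40, enqueue [38, 45], visited so far: [3, 20, 10, 40]
  queue [9, 38, 45] -> pop 9, enqueue [none], visited so far: [3, 20, 10, 40, 9]
  queue [38, 45] -> pop 38, enqueue [26], visited so far: [3, 20, 10, 40, 9, 38]
  queue [45, 26] -> pop 45, enqueue [41], visited so far: [3, 20, 10, 40, 9, 38, 45]
  queue [26, 41] -> pop 26, enqueue [33], visited so far: [3, 20, 10, 40, 9, 38, 45, 26]
  queue [41, 33] -> pop 41, enqueue [none], visited so far: [3, 20, 10, 40, 9, 38, 45, 26, 41]
  queue [33] -> pop 33, enqueue [none], visited so far: [3, 20, 10, 40, 9, 38, 45, 26, 41, 33]
Result: [3, 20, 10, 40, 9, 38, 45, 26, 41, 33]


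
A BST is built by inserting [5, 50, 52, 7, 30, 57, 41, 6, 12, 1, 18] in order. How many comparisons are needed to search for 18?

Search path for 18: 5 -> 50 -> 7 -> 30 -> 12 -> 18
Found: True
Comparisons: 6


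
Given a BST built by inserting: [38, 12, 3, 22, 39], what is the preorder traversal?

Tree insertion order: [38, 12, 3, 22, 39]
Tree (level-order array): [38, 12, 39, 3, 22]
Preorder traversal: [38, 12, 3, 22, 39]


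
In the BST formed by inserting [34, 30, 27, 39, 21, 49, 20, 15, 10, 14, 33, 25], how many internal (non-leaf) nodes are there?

Tree built from: [34, 30, 27, 39, 21, 49, 20, 15, 10, 14, 33, 25]
Tree (level-order array): [34, 30, 39, 27, 33, None, 49, 21, None, None, None, None, None, 20, 25, 15, None, None, None, 10, None, None, 14]
Rule: An internal node has at least one child.
Per-node child counts:
  node 34: 2 child(ren)
  node 30: 2 child(ren)
  node 27: 1 child(ren)
  node 21: 2 child(ren)
  node 20: 1 child(ren)
  node 15: 1 child(ren)
  node 10: 1 child(ren)
  node 14: 0 child(ren)
  node 25: 0 child(ren)
  node 33: 0 child(ren)
  node 39: 1 child(ren)
  node 49: 0 child(ren)
Matching nodes: [34, 30, 27, 21, 20, 15, 10, 39]
Count of internal (non-leaf) nodes: 8


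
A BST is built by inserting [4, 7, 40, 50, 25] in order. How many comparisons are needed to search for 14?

Search path for 14: 4 -> 7 -> 40 -> 25
Found: False
Comparisons: 4


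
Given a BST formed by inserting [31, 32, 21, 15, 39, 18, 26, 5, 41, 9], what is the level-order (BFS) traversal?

Tree insertion order: [31, 32, 21, 15, 39, 18, 26, 5, 41, 9]
Tree (level-order array): [31, 21, 32, 15, 26, None, 39, 5, 18, None, None, None, 41, None, 9]
BFS from the root, enqueuing left then right child of each popped node:
  queue [31] -> pop 31, enqueue [21, 32], visited so far: [31]
  queue [21, 32] -> pop 21, enqueue [15, 26], visited so far: [31, 21]
  queue [32, 15, 26] -> pop 32, enqueue [39], visited so far: [31, 21, 32]
  queue [15, 26, 39] -> pop 15, enqueue [5, 18], visited so far: [31, 21, 32, 15]
  queue [26, 39, 5, 18] -> pop 26, enqueue [none], visited so far: [31, 21, 32, 15, 26]
  queue [39, 5, 18] -> pop 39, enqueue [41], visited so far: [31, 21, 32, 15, 26, 39]
  queue [5, 18, 41] -> pop 5, enqueue [9], visited so far: [31, 21, 32, 15, 26, 39, 5]
  queue [18, 41, 9] -> pop 18, enqueue [none], visited so far: [31, 21, 32, 15, 26, 39, 5, 18]
  queue [41, 9] -> pop 41, enqueue [none], visited so far: [31, 21, 32, 15, 26, 39, 5, 18, 41]
  queue [9] -> pop 9, enqueue [none], visited so far: [31, 21, 32, 15, 26, 39, 5, 18, 41, 9]
Result: [31, 21, 32, 15, 26, 39, 5, 18, 41, 9]


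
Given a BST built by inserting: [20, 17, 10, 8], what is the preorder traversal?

Tree insertion order: [20, 17, 10, 8]
Tree (level-order array): [20, 17, None, 10, None, 8]
Preorder traversal: [20, 17, 10, 8]


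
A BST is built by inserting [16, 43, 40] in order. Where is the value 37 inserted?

Starting tree (level order): [16, None, 43, 40]
Insertion path: 16 -> 43 -> 40
Result: insert 37 as left child of 40
Final tree (level order): [16, None, 43, 40, None, 37]


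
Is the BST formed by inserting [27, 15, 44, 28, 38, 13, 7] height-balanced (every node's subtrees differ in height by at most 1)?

Tree (level-order array): [27, 15, 44, 13, None, 28, None, 7, None, None, 38]
Definition: a tree is height-balanced if, at every node, |h(left) - h(right)| <= 1 (empty subtree has height -1).
Bottom-up per-node check:
  node 7: h_left=-1, h_right=-1, diff=0 [OK], height=0
  node 13: h_left=0, h_right=-1, diff=1 [OK], height=1
  node 15: h_left=1, h_right=-1, diff=2 [FAIL (|1--1|=2 > 1)], height=2
  node 38: h_left=-1, h_right=-1, diff=0 [OK], height=0
  node 28: h_left=-1, h_right=0, diff=1 [OK], height=1
  node 44: h_left=1, h_right=-1, diff=2 [FAIL (|1--1|=2 > 1)], height=2
  node 27: h_left=2, h_right=2, diff=0 [OK], height=3
Node 15 violates the condition: |1 - -1| = 2 > 1.
Result: Not balanced


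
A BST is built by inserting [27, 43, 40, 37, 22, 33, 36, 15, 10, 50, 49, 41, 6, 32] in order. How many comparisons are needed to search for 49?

Search path for 49: 27 -> 43 -> 50 -> 49
Found: True
Comparisons: 4


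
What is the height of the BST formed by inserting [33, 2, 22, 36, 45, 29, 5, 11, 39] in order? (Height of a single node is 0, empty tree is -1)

Insertion order: [33, 2, 22, 36, 45, 29, 5, 11, 39]
Tree (level-order array): [33, 2, 36, None, 22, None, 45, 5, 29, 39, None, None, 11]
Compute height bottom-up (empty subtree = -1):
  height(11) = 1 + max(-1, -1) = 0
  height(5) = 1 + max(-1, 0) = 1
  height(29) = 1 + max(-1, -1) = 0
  height(22) = 1 + max(1, 0) = 2
  height(2) = 1 + max(-1, 2) = 3
  height(39) = 1 + max(-1, -1) = 0
  height(45) = 1 + max(0, -1) = 1
  height(36) = 1 + max(-1, 1) = 2
  height(33) = 1 + max(3, 2) = 4
Height = 4


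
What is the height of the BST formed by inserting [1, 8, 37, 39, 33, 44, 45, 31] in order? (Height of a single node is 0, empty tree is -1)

Insertion order: [1, 8, 37, 39, 33, 44, 45, 31]
Tree (level-order array): [1, None, 8, None, 37, 33, 39, 31, None, None, 44, None, None, None, 45]
Compute height bottom-up (empty subtree = -1):
  height(31) = 1 + max(-1, -1) = 0
  height(33) = 1 + max(0, -1) = 1
  height(45) = 1 + max(-1, -1) = 0
  height(44) = 1 + max(-1, 0) = 1
  height(39) = 1 + max(-1, 1) = 2
  height(37) = 1 + max(1, 2) = 3
  height(8) = 1 + max(-1, 3) = 4
  height(1) = 1 + max(-1, 4) = 5
Height = 5


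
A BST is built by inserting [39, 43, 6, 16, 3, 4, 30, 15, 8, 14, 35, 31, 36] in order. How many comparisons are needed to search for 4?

Search path for 4: 39 -> 6 -> 3 -> 4
Found: True
Comparisons: 4


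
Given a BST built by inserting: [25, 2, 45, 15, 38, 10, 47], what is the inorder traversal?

Tree insertion order: [25, 2, 45, 15, 38, 10, 47]
Tree (level-order array): [25, 2, 45, None, 15, 38, 47, 10]
Inorder traversal: [2, 10, 15, 25, 38, 45, 47]


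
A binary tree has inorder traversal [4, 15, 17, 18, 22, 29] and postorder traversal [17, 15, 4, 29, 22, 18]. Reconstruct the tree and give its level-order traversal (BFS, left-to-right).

Inorder:   [4, 15, 17, 18, 22, 29]
Postorder: [17, 15, 4, 29, 22, 18]
Algorithm: postorder visits root last, so walk postorder right-to-left;
each value is the root of the current inorder slice — split it at that
value, recurse on the right subtree first, then the left.
Recursive splits:
  root=18; inorder splits into left=[4, 15, 17], right=[22, 29]
  root=22; inorder splits into left=[], right=[29]
  root=29; inorder splits into left=[], right=[]
  root=4; inorder splits into left=[], right=[15, 17]
  root=15; inorder splits into left=[], right=[17]
  root=17; inorder splits into left=[], right=[]
Reconstructed level-order: [18, 4, 22, 15, 29, 17]


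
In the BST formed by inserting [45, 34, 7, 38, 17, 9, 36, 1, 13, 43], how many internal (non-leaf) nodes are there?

Tree built from: [45, 34, 7, 38, 17, 9, 36, 1, 13, 43]
Tree (level-order array): [45, 34, None, 7, 38, 1, 17, 36, 43, None, None, 9, None, None, None, None, None, None, 13]
Rule: An internal node has at least one child.
Per-node child counts:
  node 45: 1 child(ren)
  node 34: 2 child(ren)
  node 7: 2 child(ren)
  node 1: 0 child(ren)
  node 17: 1 child(ren)
  node 9: 1 child(ren)
  node 13: 0 child(ren)
  node 38: 2 child(ren)
  node 36: 0 child(ren)
  node 43: 0 child(ren)
Matching nodes: [45, 34, 7, 17, 9, 38]
Count of internal (non-leaf) nodes: 6


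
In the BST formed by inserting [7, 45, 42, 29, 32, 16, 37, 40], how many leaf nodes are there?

Tree built from: [7, 45, 42, 29, 32, 16, 37, 40]
Tree (level-order array): [7, None, 45, 42, None, 29, None, 16, 32, None, None, None, 37, None, 40]
Rule: A leaf has 0 children.
Per-node child counts:
  node 7: 1 child(ren)
  node 45: 1 child(ren)
  node 42: 1 child(ren)
  node 29: 2 child(ren)
  node 16: 0 child(ren)
  node 32: 1 child(ren)
  node 37: 1 child(ren)
  node 40: 0 child(ren)
Matching nodes: [16, 40]
Count of leaf nodes: 2


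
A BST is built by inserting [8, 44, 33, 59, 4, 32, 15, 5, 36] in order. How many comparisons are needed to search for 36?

Search path for 36: 8 -> 44 -> 33 -> 36
Found: True
Comparisons: 4


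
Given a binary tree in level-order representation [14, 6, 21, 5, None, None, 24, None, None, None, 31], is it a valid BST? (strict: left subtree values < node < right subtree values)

Level-order array: [14, 6, 21, 5, None, None, 24, None, None, None, 31]
Validate using subtree bounds (lo, hi): at each node, require lo < value < hi,
then recurse left with hi=value and right with lo=value.
Preorder trace (stopping at first violation):
  at node 14 with bounds (-inf, +inf): OK
  at node 6 with bounds (-inf, 14): OK
  at node 5 with bounds (-inf, 6): OK
  at node 21 with bounds (14, +inf): OK
  at node 24 with bounds (21, +inf): OK
  at node 31 with bounds (24, +inf): OK
No violation found at any node.
Result: Valid BST


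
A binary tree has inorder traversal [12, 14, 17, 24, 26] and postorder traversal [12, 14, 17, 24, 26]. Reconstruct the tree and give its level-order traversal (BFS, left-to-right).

Inorder:   [12, 14, 17, 24, 26]
Postorder: [12, 14, 17, 24, 26]
Algorithm: postorder visits root last, so walk postorder right-to-left;
each value is the root of the current inorder slice — split it at that
value, recurse on the right subtree first, then the left.
Recursive splits:
  root=26; inorder splits into left=[12, 14, 17, 24], right=[]
  root=24; inorder splits into left=[12, 14, 17], right=[]
  root=17; inorder splits into left=[12, 14], right=[]
  root=14; inorder splits into left=[12], right=[]
  root=12; inorder splits into left=[], right=[]
Reconstructed level-order: [26, 24, 17, 14, 12]


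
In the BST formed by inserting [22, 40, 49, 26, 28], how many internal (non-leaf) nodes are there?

Tree built from: [22, 40, 49, 26, 28]
Tree (level-order array): [22, None, 40, 26, 49, None, 28]
Rule: An internal node has at least one child.
Per-node child counts:
  node 22: 1 child(ren)
  node 40: 2 child(ren)
  node 26: 1 child(ren)
  node 28: 0 child(ren)
  node 49: 0 child(ren)
Matching nodes: [22, 40, 26]
Count of internal (non-leaf) nodes: 3


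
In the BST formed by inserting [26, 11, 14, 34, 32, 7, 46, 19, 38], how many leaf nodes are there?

Tree built from: [26, 11, 14, 34, 32, 7, 46, 19, 38]
Tree (level-order array): [26, 11, 34, 7, 14, 32, 46, None, None, None, 19, None, None, 38]
Rule: A leaf has 0 children.
Per-node child counts:
  node 26: 2 child(ren)
  node 11: 2 child(ren)
  node 7: 0 child(ren)
  node 14: 1 child(ren)
  node 19: 0 child(ren)
  node 34: 2 child(ren)
  node 32: 0 child(ren)
  node 46: 1 child(ren)
  node 38: 0 child(ren)
Matching nodes: [7, 19, 32, 38]
Count of leaf nodes: 4


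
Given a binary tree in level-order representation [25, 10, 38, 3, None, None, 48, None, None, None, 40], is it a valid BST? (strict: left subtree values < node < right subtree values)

Level-order array: [25, 10, 38, 3, None, None, 48, None, None, None, 40]
Validate using subtree bounds (lo, hi): at each node, require lo < value < hi,
then recurse left with hi=value and right with lo=value.
Preorder trace (stopping at first violation):
  at node 25 with bounds (-inf, +inf): OK
  at node 10 with bounds (-inf, 25): OK
  at node 3 with bounds (-inf, 10): OK
  at node 38 with bounds (25, +inf): OK
  at node 48 with bounds (38, +inf): OK
  at node 40 with bounds (48, +inf): VIOLATION
Node 40 violates its bound: not (48 < 40 < +inf).
Result: Not a valid BST


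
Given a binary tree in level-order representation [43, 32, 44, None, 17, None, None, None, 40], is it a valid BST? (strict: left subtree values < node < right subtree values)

Level-order array: [43, 32, 44, None, 17, None, None, None, 40]
Validate using subtree bounds (lo, hi): at each node, require lo < value < hi,
then recurse left with hi=value and right with lo=value.
Preorder trace (stopping at first violation):
  at node 43 with bounds (-inf, +inf): OK
  at node 32 with bounds (-inf, 43): OK
  at node 17 with bounds (32, 43): VIOLATION
Node 17 violates its bound: not (32 < 17 < 43).
Result: Not a valid BST


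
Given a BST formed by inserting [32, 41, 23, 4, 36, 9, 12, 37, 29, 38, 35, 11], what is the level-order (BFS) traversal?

Tree insertion order: [32, 41, 23, 4, 36, 9, 12, 37, 29, 38, 35, 11]
Tree (level-order array): [32, 23, 41, 4, 29, 36, None, None, 9, None, None, 35, 37, None, 12, None, None, None, 38, 11]
BFS from the root, enqueuing left then right child of each popped node:
  queue [32] -> pop 32, enqueue [23, 41], visited so far: [32]
  queue [23, 41] -> pop 23, enqueue [4, 29], visited so far: [32, 23]
  queue [41, 4, 29] -> pop 41, enqueue [36], visited so far: [32, 23, 41]
  queue [4, 29, 36] -> pop 4, enqueue [9], visited so far: [32, 23, 41, 4]
  queue [29, 36, 9] -> pop 29, enqueue [none], visited so far: [32, 23, 41, 4, 29]
  queue [36, 9] -> pop 36, enqueue [35, 37], visited so far: [32, 23, 41, 4, 29, 36]
  queue [9, 35, 37] -> pop 9, enqueue [12], visited so far: [32, 23, 41, 4, 29, 36, 9]
  queue [35, 37, 12] -> pop 35, enqueue [none], visited so far: [32, 23, 41, 4, 29, 36, 9, 35]
  queue [37, 12] -> pop 37, enqueue [38], visited so far: [32, 23, 41, 4, 29, 36, 9, 35, 37]
  queue [12, 38] -> pop 12, enqueue [11], visited so far: [32, 23, 41, 4, 29, 36, 9, 35, 37, 12]
  queue [38, 11] -> pop 38, enqueue [none], visited so far: [32, 23, 41, 4, 29, 36, 9, 35, 37, 12, 38]
  queue [11] -> pop 11, enqueue [none], visited so far: [32, 23, 41, 4, 29, 36, 9, 35, 37, 12, 38, 11]
Result: [32, 23, 41, 4, 29, 36, 9, 35, 37, 12, 38, 11]


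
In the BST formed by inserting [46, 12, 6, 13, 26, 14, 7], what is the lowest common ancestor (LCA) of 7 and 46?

Tree insertion order: [46, 12, 6, 13, 26, 14, 7]
Tree (level-order array): [46, 12, None, 6, 13, None, 7, None, 26, None, None, 14]
In a BST, the LCA of p=7, q=46 is the first node v on the
root-to-leaf path with p <= v <= q (go left if both < v, right if both > v).
Walk from root:
  at 46: 7 <= 46 <= 46, this is the LCA
LCA = 46


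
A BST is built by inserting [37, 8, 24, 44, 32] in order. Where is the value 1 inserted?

Starting tree (level order): [37, 8, 44, None, 24, None, None, None, 32]
Insertion path: 37 -> 8
Result: insert 1 as left child of 8
Final tree (level order): [37, 8, 44, 1, 24, None, None, None, None, None, 32]


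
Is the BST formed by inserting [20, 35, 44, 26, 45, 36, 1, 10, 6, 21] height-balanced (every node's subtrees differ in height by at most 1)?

Tree (level-order array): [20, 1, 35, None, 10, 26, 44, 6, None, 21, None, 36, 45]
Definition: a tree is height-balanced if, at every node, |h(left) - h(right)| <= 1 (empty subtree has height -1).
Bottom-up per-node check:
  node 6: h_left=-1, h_right=-1, diff=0 [OK], height=0
  node 10: h_left=0, h_right=-1, diff=1 [OK], height=1
  node 1: h_left=-1, h_right=1, diff=2 [FAIL (|-1-1|=2 > 1)], height=2
  node 21: h_left=-1, h_right=-1, diff=0 [OK], height=0
  node 26: h_left=0, h_right=-1, diff=1 [OK], height=1
  node 36: h_left=-1, h_right=-1, diff=0 [OK], height=0
  node 45: h_left=-1, h_right=-1, diff=0 [OK], height=0
  node 44: h_left=0, h_right=0, diff=0 [OK], height=1
  node 35: h_left=1, h_right=1, diff=0 [OK], height=2
  node 20: h_left=2, h_right=2, diff=0 [OK], height=3
Node 1 violates the condition: |-1 - 1| = 2 > 1.
Result: Not balanced


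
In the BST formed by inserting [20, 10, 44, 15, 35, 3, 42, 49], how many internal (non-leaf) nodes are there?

Tree built from: [20, 10, 44, 15, 35, 3, 42, 49]
Tree (level-order array): [20, 10, 44, 3, 15, 35, 49, None, None, None, None, None, 42]
Rule: An internal node has at least one child.
Per-node child counts:
  node 20: 2 child(ren)
  node 10: 2 child(ren)
  node 3: 0 child(ren)
  node 15: 0 child(ren)
  node 44: 2 child(ren)
  node 35: 1 child(ren)
  node 42: 0 child(ren)
  node 49: 0 child(ren)
Matching nodes: [20, 10, 44, 35]
Count of internal (non-leaf) nodes: 4


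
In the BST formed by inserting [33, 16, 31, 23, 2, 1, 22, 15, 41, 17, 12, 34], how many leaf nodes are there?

Tree built from: [33, 16, 31, 23, 2, 1, 22, 15, 41, 17, 12, 34]
Tree (level-order array): [33, 16, 41, 2, 31, 34, None, 1, 15, 23, None, None, None, None, None, 12, None, 22, None, None, None, 17]
Rule: A leaf has 0 children.
Per-node child counts:
  node 33: 2 child(ren)
  node 16: 2 child(ren)
  node 2: 2 child(ren)
  node 1: 0 child(ren)
  node 15: 1 child(ren)
  node 12: 0 child(ren)
  node 31: 1 child(ren)
  node 23: 1 child(ren)
  node 22: 1 child(ren)
  node 17: 0 child(ren)
  node 41: 1 child(ren)
  node 34: 0 child(ren)
Matching nodes: [1, 12, 17, 34]
Count of leaf nodes: 4


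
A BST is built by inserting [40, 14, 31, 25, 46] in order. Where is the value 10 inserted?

Starting tree (level order): [40, 14, 46, None, 31, None, None, 25]
Insertion path: 40 -> 14
Result: insert 10 as left child of 14
Final tree (level order): [40, 14, 46, 10, 31, None, None, None, None, 25]


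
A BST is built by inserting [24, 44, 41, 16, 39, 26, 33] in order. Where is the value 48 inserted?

Starting tree (level order): [24, 16, 44, None, None, 41, None, 39, None, 26, None, None, 33]
Insertion path: 24 -> 44
Result: insert 48 as right child of 44
Final tree (level order): [24, 16, 44, None, None, 41, 48, 39, None, None, None, 26, None, None, 33]


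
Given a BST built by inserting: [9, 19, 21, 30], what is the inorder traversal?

Tree insertion order: [9, 19, 21, 30]
Tree (level-order array): [9, None, 19, None, 21, None, 30]
Inorder traversal: [9, 19, 21, 30]


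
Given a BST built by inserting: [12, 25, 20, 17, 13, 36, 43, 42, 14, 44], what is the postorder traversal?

Tree insertion order: [12, 25, 20, 17, 13, 36, 43, 42, 14, 44]
Tree (level-order array): [12, None, 25, 20, 36, 17, None, None, 43, 13, None, 42, 44, None, 14]
Postorder traversal: [14, 13, 17, 20, 42, 44, 43, 36, 25, 12]


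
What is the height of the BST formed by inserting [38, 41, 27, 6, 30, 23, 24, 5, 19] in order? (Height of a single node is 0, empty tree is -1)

Insertion order: [38, 41, 27, 6, 30, 23, 24, 5, 19]
Tree (level-order array): [38, 27, 41, 6, 30, None, None, 5, 23, None, None, None, None, 19, 24]
Compute height bottom-up (empty subtree = -1):
  height(5) = 1 + max(-1, -1) = 0
  height(19) = 1 + max(-1, -1) = 0
  height(24) = 1 + max(-1, -1) = 0
  height(23) = 1 + max(0, 0) = 1
  height(6) = 1 + max(0, 1) = 2
  height(30) = 1 + max(-1, -1) = 0
  height(27) = 1 + max(2, 0) = 3
  height(41) = 1 + max(-1, -1) = 0
  height(38) = 1 + max(3, 0) = 4
Height = 4


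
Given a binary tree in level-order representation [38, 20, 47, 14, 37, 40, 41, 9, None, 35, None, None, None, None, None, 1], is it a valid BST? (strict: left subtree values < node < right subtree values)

Level-order array: [38, 20, 47, 14, 37, 40, 41, 9, None, 35, None, None, None, None, None, 1]
Validate using subtree bounds (lo, hi): at each node, require lo < value < hi,
then recurse left with hi=value and right with lo=value.
Preorder trace (stopping at first violation):
  at node 38 with bounds (-inf, +inf): OK
  at node 20 with bounds (-inf, 38): OK
  at node 14 with bounds (-inf, 20): OK
  at node 9 with bounds (-inf, 14): OK
  at node 1 with bounds (-inf, 9): OK
  at node 37 with bounds (20, 38): OK
  at node 35 with bounds (20, 37): OK
  at node 47 with bounds (38, +inf): OK
  at node 40 with bounds (38, 47): OK
  at node 41 with bounds (47, +inf): VIOLATION
Node 41 violates its bound: not (47 < 41 < +inf).
Result: Not a valid BST


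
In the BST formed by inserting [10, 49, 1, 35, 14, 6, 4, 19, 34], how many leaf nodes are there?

Tree built from: [10, 49, 1, 35, 14, 6, 4, 19, 34]
Tree (level-order array): [10, 1, 49, None, 6, 35, None, 4, None, 14, None, None, None, None, 19, None, 34]
Rule: A leaf has 0 children.
Per-node child counts:
  node 10: 2 child(ren)
  node 1: 1 child(ren)
  node 6: 1 child(ren)
  node 4: 0 child(ren)
  node 49: 1 child(ren)
  node 35: 1 child(ren)
  node 14: 1 child(ren)
  node 19: 1 child(ren)
  node 34: 0 child(ren)
Matching nodes: [4, 34]
Count of leaf nodes: 2


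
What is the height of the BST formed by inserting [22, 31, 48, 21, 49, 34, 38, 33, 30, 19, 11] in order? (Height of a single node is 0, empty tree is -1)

Insertion order: [22, 31, 48, 21, 49, 34, 38, 33, 30, 19, 11]
Tree (level-order array): [22, 21, 31, 19, None, 30, 48, 11, None, None, None, 34, 49, None, None, 33, 38]
Compute height bottom-up (empty subtree = -1):
  height(11) = 1 + max(-1, -1) = 0
  height(19) = 1 + max(0, -1) = 1
  height(21) = 1 + max(1, -1) = 2
  height(30) = 1 + max(-1, -1) = 0
  height(33) = 1 + max(-1, -1) = 0
  height(38) = 1 + max(-1, -1) = 0
  height(34) = 1 + max(0, 0) = 1
  height(49) = 1 + max(-1, -1) = 0
  height(48) = 1 + max(1, 0) = 2
  height(31) = 1 + max(0, 2) = 3
  height(22) = 1 + max(2, 3) = 4
Height = 4


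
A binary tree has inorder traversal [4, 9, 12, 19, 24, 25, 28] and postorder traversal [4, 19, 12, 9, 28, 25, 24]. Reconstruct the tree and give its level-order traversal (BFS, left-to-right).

Inorder:   [4, 9, 12, 19, 24, 25, 28]
Postorder: [4, 19, 12, 9, 28, 25, 24]
Algorithm: postorder visits root last, so walk postorder right-to-left;
each value is the root of the current inorder slice — split it at that
value, recurse on the right subtree first, then the left.
Recursive splits:
  root=24; inorder splits into left=[4, 9, 12, 19], right=[25, 28]
  root=25; inorder splits into left=[], right=[28]
  root=28; inorder splits into left=[], right=[]
  root=9; inorder splits into left=[4], right=[12, 19]
  root=12; inorder splits into left=[], right=[19]
  root=19; inorder splits into left=[], right=[]
  root=4; inorder splits into left=[], right=[]
Reconstructed level-order: [24, 9, 25, 4, 12, 28, 19]


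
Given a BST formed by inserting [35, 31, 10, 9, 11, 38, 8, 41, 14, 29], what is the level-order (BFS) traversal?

Tree insertion order: [35, 31, 10, 9, 11, 38, 8, 41, 14, 29]
Tree (level-order array): [35, 31, 38, 10, None, None, 41, 9, 11, None, None, 8, None, None, 14, None, None, None, 29]
BFS from the root, enqueuing left then right child of each popped node:
  queue [35] -> pop 35, enqueue [31, 38], visited so far: [35]
  queue [31, 38] -> pop 31, enqueue [10], visited so far: [35, 31]
  queue [38, 10] -> pop 38, enqueue [41], visited so far: [35, 31, 38]
  queue [10, 41] -> pop 10, enqueue [9, 11], visited so far: [35, 31, 38, 10]
  queue [41, 9, 11] -> pop 41, enqueue [none], visited so far: [35, 31, 38, 10, 41]
  queue [9, 11] -> pop 9, enqueue [8], visited so far: [35, 31, 38, 10, 41, 9]
  queue [11, 8] -> pop 11, enqueue [14], visited so far: [35, 31, 38, 10, 41, 9, 11]
  queue [8, 14] -> pop 8, enqueue [none], visited so far: [35, 31, 38, 10, 41, 9, 11, 8]
  queue [14] -> pop 14, enqueue [29], visited so far: [35, 31, 38, 10, 41, 9, 11, 8, 14]
  queue [29] -> pop 29, enqueue [none], visited so far: [35, 31, 38, 10, 41, 9, 11, 8, 14, 29]
Result: [35, 31, 38, 10, 41, 9, 11, 8, 14, 29]


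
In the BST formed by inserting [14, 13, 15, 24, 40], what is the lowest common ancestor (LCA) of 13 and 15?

Tree insertion order: [14, 13, 15, 24, 40]
Tree (level-order array): [14, 13, 15, None, None, None, 24, None, 40]
In a BST, the LCA of p=13, q=15 is the first node v on the
root-to-leaf path with p <= v <= q (go left if both < v, right if both > v).
Walk from root:
  at 14: 13 <= 14 <= 15, this is the LCA
LCA = 14


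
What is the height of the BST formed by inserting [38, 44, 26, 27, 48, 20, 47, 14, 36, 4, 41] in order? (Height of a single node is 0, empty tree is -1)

Insertion order: [38, 44, 26, 27, 48, 20, 47, 14, 36, 4, 41]
Tree (level-order array): [38, 26, 44, 20, 27, 41, 48, 14, None, None, 36, None, None, 47, None, 4]
Compute height bottom-up (empty subtree = -1):
  height(4) = 1 + max(-1, -1) = 0
  height(14) = 1 + max(0, -1) = 1
  height(20) = 1 + max(1, -1) = 2
  height(36) = 1 + max(-1, -1) = 0
  height(27) = 1 + max(-1, 0) = 1
  height(26) = 1 + max(2, 1) = 3
  height(41) = 1 + max(-1, -1) = 0
  height(47) = 1 + max(-1, -1) = 0
  height(48) = 1 + max(0, -1) = 1
  height(44) = 1 + max(0, 1) = 2
  height(38) = 1 + max(3, 2) = 4
Height = 4


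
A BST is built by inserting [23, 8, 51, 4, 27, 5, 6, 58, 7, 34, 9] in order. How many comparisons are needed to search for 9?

Search path for 9: 23 -> 8 -> 9
Found: True
Comparisons: 3


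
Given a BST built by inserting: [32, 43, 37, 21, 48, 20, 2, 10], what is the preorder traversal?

Tree insertion order: [32, 43, 37, 21, 48, 20, 2, 10]
Tree (level-order array): [32, 21, 43, 20, None, 37, 48, 2, None, None, None, None, None, None, 10]
Preorder traversal: [32, 21, 20, 2, 10, 43, 37, 48]


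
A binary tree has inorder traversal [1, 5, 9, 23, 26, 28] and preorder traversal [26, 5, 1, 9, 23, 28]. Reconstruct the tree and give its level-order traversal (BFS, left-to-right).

Inorder:  [1, 5, 9, 23, 26, 28]
Preorder: [26, 5, 1, 9, 23, 28]
Algorithm: preorder visits root first, so consume preorder in order;
for each root, split the current inorder slice at that value into
left-subtree inorder and right-subtree inorder, then recurse.
Recursive splits:
  root=26; inorder splits into left=[1, 5, 9, 23], right=[28]
  root=5; inorder splits into left=[1], right=[9, 23]
  root=1; inorder splits into left=[], right=[]
  root=9; inorder splits into left=[], right=[23]
  root=23; inorder splits into left=[], right=[]
  root=28; inorder splits into left=[], right=[]
Reconstructed level-order: [26, 5, 28, 1, 9, 23]


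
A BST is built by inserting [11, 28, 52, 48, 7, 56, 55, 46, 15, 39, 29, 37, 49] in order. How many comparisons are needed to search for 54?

Search path for 54: 11 -> 28 -> 52 -> 56 -> 55
Found: False
Comparisons: 5


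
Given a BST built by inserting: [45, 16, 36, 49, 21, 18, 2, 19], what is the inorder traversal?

Tree insertion order: [45, 16, 36, 49, 21, 18, 2, 19]
Tree (level-order array): [45, 16, 49, 2, 36, None, None, None, None, 21, None, 18, None, None, 19]
Inorder traversal: [2, 16, 18, 19, 21, 36, 45, 49]


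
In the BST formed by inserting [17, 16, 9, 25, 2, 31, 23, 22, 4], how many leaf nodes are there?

Tree built from: [17, 16, 9, 25, 2, 31, 23, 22, 4]
Tree (level-order array): [17, 16, 25, 9, None, 23, 31, 2, None, 22, None, None, None, None, 4]
Rule: A leaf has 0 children.
Per-node child counts:
  node 17: 2 child(ren)
  node 16: 1 child(ren)
  node 9: 1 child(ren)
  node 2: 1 child(ren)
  node 4: 0 child(ren)
  node 25: 2 child(ren)
  node 23: 1 child(ren)
  node 22: 0 child(ren)
  node 31: 0 child(ren)
Matching nodes: [4, 22, 31]
Count of leaf nodes: 3


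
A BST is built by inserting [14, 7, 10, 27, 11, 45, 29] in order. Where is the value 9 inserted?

Starting tree (level order): [14, 7, 27, None, 10, None, 45, None, 11, 29]
Insertion path: 14 -> 7 -> 10
Result: insert 9 as left child of 10
Final tree (level order): [14, 7, 27, None, 10, None, 45, 9, 11, 29]


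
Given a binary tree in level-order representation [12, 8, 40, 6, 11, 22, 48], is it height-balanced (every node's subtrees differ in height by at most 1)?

Tree (level-order array): [12, 8, 40, 6, 11, 22, 48]
Definition: a tree is height-balanced if, at every node, |h(left) - h(right)| <= 1 (empty subtree has height -1).
Bottom-up per-node check:
  node 6: h_left=-1, h_right=-1, diff=0 [OK], height=0
  node 11: h_left=-1, h_right=-1, diff=0 [OK], height=0
  node 8: h_left=0, h_right=0, diff=0 [OK], height=1
  node 22: h_left=-1, h_right=-1, diff=0 [OK], height=0
  node 48: h_left=-1, h_right=-1, diff=0 [OK], height=0
  node 40: h_left=0, h_right=0, diff=0 [OK], height=1
  node 12: h_left=1, h_right=1, diff=0 [OK], height=2
All nodes satisfy the balance condition.
Result: Balanced


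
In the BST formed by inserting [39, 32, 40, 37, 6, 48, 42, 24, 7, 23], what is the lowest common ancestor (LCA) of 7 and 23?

Tree insertion order: [39, 32, 40, 37, 6, 48, 42, 24, 7, 23]
Tree (level-order array): [39, 32, 40, 6, 37, None, 48, None, 24, None, None, 42, None, 7, None, None, None, None, 23]
In a BST, the LCA of p=7, q=23 is the first node v on the
root-to-leaf path with p <= v <= q (go left if both < v, right if both > v).
Walk from root:
  at 39: both 7 and 23 < 39, go left
  at 32: both 7 and 23 < 32, go left
  at 6: both 7 and 23 > 6, go right
  at 24: both 7 and 23 < 24, go left
  at 7: 7 <= 7 <= 23, this is the LCA
LCA = 7


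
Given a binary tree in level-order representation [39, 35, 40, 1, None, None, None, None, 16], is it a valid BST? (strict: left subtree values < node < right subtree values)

Level-order array: [39, 35, 40, 1, None, None, None, None, 16]
Validate using subtree bounds (lo, hi): at each node, require lo < value < hi,
then recurse left with hi=value and right with lo=value.
Preorder trace (stopping at first violation):
  at node 39 with bounds (-inf, +inf): OK
  at node 35 with bounds (-inf, 39): OK
  at node 1 with bounds (-inf, 35): OK
  at node 16 with bounds (1, 35): OK
  at node 40 with bounds (39, +inf): OK
No violation found at any node.
Result: Valid BST


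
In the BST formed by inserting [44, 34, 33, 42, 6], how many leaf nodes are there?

Tree built from: [44, 34, 33, 42, 6]
Tree (level-order array): [44, 34, None, 33, 42, 6]
Rule: A leaf has 0 children.
Per-node child counts:
  node 44: 1 child(ren)
  node 34: 2 child(ren)
  node 33: 1 child(ren)
  node 6: 0 child(ren)
  node 42: 0 child(ren)
Matching nodes: [6, 42]
Count of leaf nodes: 2


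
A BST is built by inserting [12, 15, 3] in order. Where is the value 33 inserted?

Starting tree (level order): [12, 3, 15]
Insertion path: 12 -> 15
Result: insert 33 as right child of 15
Final tree (level order): [12, 3, 15, None, None, None, 33]


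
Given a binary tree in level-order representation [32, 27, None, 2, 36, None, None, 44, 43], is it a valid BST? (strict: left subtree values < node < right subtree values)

Level-order array: [32, 27, None, 2, 36, None, None, 44, 43]
Validate using subtree bounds (lo, hi): at each node, require lo < value < hi,
then recurse left with hi=value and right with lo=value.
Preorder trace (stopping at first violation):
  at node 32 with bounds (-inf, +inf): OK
  at node 27 with bounds (-inf, 32): OK
  at node 2 with bounds (-inf, 27): OK
  at node 36 with bounds (27, 32): VIOLATION
Node 36 violates its bound: not (27 < 36 < 32).
Result: Not a valid BST


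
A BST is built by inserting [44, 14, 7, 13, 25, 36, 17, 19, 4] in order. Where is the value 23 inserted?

Starting tree (level order): [44, 14, None, 7, 25, 4, 13, 17, 36, None, None, None, None, None, 19]
Insertion path: 44 -> 14 -> 25 -> 17 -> 19
Result: insert 23 as right child of 19
Final tree (level order): [44, 14, None, 7, 25, 4, 13, 17, 36, None, None, None, None, None, 19, None, None, None, 23]


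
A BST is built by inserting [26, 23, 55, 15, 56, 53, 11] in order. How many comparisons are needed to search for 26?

Search path for 26: 26
Found: True
Comparisons: 1


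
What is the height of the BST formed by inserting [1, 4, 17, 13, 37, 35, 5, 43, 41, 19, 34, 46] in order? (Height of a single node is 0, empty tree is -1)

Insertion order: [1, 4, 17, 13, 37, 35, 5, 43, 41, 19, 34, 46]
Tree (level-order array): [1, None, 4, None, 17, 13, 37, 5, None, 35, 43, None, None, 19, None, 41, 46, None, 34]
Compute height bottom-up (empty subtree = -1):
  height(5) = 1 + max(-1, -1) = 0
  height(13) = 1 + max(0, -1) = 1
  height(34) = 1 + max(-1, -1) = 0
  height(19) = 1 + max(-1, 0) = 1
  height(35) = 1 + max(1, -1) = 2
  height(41) = 1 + max(-1, -1) = 0
  height(46) = 1 + max(-1, -1) = 0
  height(43) = 1 + max(0, 0) = 1
  height(37) = 1 + max(2, 1) = 3
  height(17) = 1 + max(1, 3) = 4
  height(4) = 1 + max(-1, 4) = 5
  height(1) = 1 + max(-1, 5) = 6
Height = 6


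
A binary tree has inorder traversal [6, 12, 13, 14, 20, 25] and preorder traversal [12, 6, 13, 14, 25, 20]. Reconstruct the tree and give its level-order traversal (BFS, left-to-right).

Inorder:  [6, 12, 13, 14, 20, 25]
Preorder: [12, 6, 13, 14, 25, 20]
Algorithm: preorder visits root first, so consume preorder in order;
for each root, split the current inorder slice at that value into
left-subtree inorder and right-subtree inorder, then recurse.
Recursive splits:
  root=12; inorder splits into left=[6], right=[13, 14, 20, 25]
  root=6; inorder splits into left=[], right=[]
  root=13; inorder splits into left=[], right=[14, 20, 25]
  root=14; inorder splits into left=[], right=[20, 25]
  root=25; inorder splits into left=[20], right=[]
  root=20; inorder splits into left=[], right=[]
Reconstructed level-order: [12, 6, 13, 14, 25, 20]


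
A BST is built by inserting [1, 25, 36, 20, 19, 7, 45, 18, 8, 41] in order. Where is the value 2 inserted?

Starting tree (level order): [1, None, 25, 20, 36, 19, None, None, 45, 7, None, 41, None, None, 18, None, None, 8]
Insertion path: 1 -> 25 -> 20 -> 19 -> 7
Result: insert 2 as left child of 7
Final tree (level order): [1, None, 25, 20, 36, 19, None, None, 45, 7, None, 41, None, 2, 18, None, None, None, None, 8]


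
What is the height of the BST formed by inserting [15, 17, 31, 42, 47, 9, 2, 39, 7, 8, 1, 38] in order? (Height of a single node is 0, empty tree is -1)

Insertion order: [15, 17, 31, 42, 47, 9, 2, 39, 7, 8, 1, 38]
Tree (level-order array): [15, 9, 17, 2, None, None, 31, 1, 7, None, 42, None, None, None, 8, 39, 47, None, None, 38]
Compute height bottom-up (empty subtree = -1):
  height(1) = 1 + max(-1, -1) = 0
  height(8) = 1 + max(-1, -1) = 0
  height(7) = 1 + max(-1, 0) = 1
  height(2) = 1 + max(0, 1) = 2
  height(9) = 1 + max(2, -1) = 3
  height(38) = 1 + max(-1, -1) = 0
  height(39) = 1 + max(0, -1) = 1
  height(47) = 1 + max(-1, -1) = 0
  height(42) = 1 + max(1, 0) = 2
  height(31) = 1 + max(-1, 2) = 3
  height(17) = 1 + max(-1, 3) = 4
  height(15) = 1 + max(3, 4) = 5
Height = 5
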